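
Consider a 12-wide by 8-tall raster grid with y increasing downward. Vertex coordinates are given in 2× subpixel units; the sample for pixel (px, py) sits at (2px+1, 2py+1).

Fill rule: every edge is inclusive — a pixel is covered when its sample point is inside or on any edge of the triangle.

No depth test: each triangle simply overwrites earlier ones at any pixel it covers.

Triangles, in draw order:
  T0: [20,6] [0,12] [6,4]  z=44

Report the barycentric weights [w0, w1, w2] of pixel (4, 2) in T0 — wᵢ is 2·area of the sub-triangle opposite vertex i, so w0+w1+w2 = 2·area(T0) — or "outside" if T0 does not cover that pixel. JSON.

T0:
  2·area = 124
  edge (20, 6)→(0, 12): d=(-20,6) inclusive
  edge (0, 12)→(6, 4): d=(6,-8) inclusive
  edge (6, 4)→(20, 6): d=(14,2) inclusive
    (3,2)@(7, 5): e=[98,14,12] → █
    (4,2)@(9, 5): e=[86,30,8] → █
    (5,2)@(11, 5): e=[74,46,4] → █
    (6,2)@(13, 5): e=[62,62,0] → █  [on edge]
    (7,2)@(15, 5): e=[50,78,-4] → ·
    (2,3)@(5, 7): e=[70,10,44] → █
    (7,3)@(15, 7): e=[10,90,24] → █
    (8,3)@(17, 7): e=[-2,106,20] → ·
    (1,4)@(3, 9): e=[42,6,76] → █
    (5,4)@(11, 9): e=[-6,70,60] → ·
    (6,4)@(13, 9): e=[-18,86,56] → ·
    (7,4)@(15, 9): e=[-30,102,52] → ·
  covered (16 px):
    · · · · · · · · · · · ·
    · · · · · · · · · · · ·
    · · · █ █ █ █ · · · · ·
    · · █ █ █ █ █ █ · · · ·
    · █ █ █ █ · · · · · · ·
    █ █ · · · · · · · · · ·
    · · · · · · · · · · · ·
    · · · · · · · · · · · ·

Final: [30,8,86]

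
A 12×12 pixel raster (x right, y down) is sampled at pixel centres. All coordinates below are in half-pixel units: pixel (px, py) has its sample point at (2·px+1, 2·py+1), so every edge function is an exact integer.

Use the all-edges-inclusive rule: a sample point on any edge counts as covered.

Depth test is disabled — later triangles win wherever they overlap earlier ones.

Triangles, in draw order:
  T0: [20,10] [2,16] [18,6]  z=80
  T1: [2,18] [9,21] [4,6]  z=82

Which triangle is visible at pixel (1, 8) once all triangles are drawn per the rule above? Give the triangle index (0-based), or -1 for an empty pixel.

T0:
  2·area = 84
  edge (20, 10)→(2, 16): d=(-18,6) inclusive
  edge (2, 16)→(18, 6): d=(16,-10) inclusive
  edge (18, 6)→(20, 10): d=(2,4) inclusive
    (8,3)@(17, 7): e=[72,6,6] → X
    (9,3)@(19, 7): e=[60,26,-2] → .
    (7,4)@(15, 9): e=[48,18,18] → X
    (9,4)@(19, 9): e=[24,58,2] → X
    (10,4)@(21, 9): e=[12,78,-6] → .
    (11,4)@(23, 9): e=[0,98,-14] → .  [on edge]
    (5,5)@(11, 11): e=[36,10,38] → X
    (6,5)@(13, 11): e=[24,30,30] → X
    (8,5)@(17, 11): e=[0,70,14] → X  [on edge]
    (9,5)@(19, 11): e=[-12,90,6] → .
    (3,6)@(7, 13): e=[24,2,58] → X
    (4,6)@(9, 13): e=[12,22,50] → X
    (5,6)@(11, 13): e=[0,42,42] → X  [on edge]
    (2,7)@(5, 15): e=[0,14,70] → X  [on edge]
  covered (12 px):
    . . . . . . . . . . . .
    . . . . . . . . . . . .
    . . . . . . . . . . . .
    . . . . . . . . X . . .
    . . . . . . . X X X . .
    . . . . . X X X X . . .
    . . . X X X . . . . . .
    . . X . . . . . . . . .
    . . . . . . . . . . . .
    . . . . . . . . . . . .
    . . . . . . . . . . . .
    . . . . . . . . . . . .
T1:
  2·area = 90  (B↔C swapped to make it positive)
  edge (2, 18)→(4, 6): d=(2,-12) inclusive
  edge (4, 6)→(9, 21): d=(5,15) inclusive
  edge (9, 21)→(2, 18): d=(-7,-3) inclusive
    (1,1)@(3, 3): e=[-18,0,108] → .  [on edge]
    (2,4)@(5, 9): e=[18,0,72] → X  [on edge]
    (3,4)@(7, 9): e=[42,-30,78] → .
    (2,5)@(5, 11): e=[22,10,58] → X
    (3,5)@(7, 11): e=[46,-20,64] → .
    (1,6)@(3, 13): e=[2,50,38] → X
    (3,6)@(7, 13): e=[50,-10,50] → .
    (1,7)@(3, 15): e=[6,60,24] → X
    (3,7)@(7, 15): e=[54,0,36] → X  [on edge]
    (4,7)@(9, 15): e=[78,-30,42] → .
    (1,8)@(3, 17): e=[10,70,10] → X
    (4,8)@(9, 17): e=[82,-20,28] → .
    (4,10)@(9, 21): e=[90,0,0] → X  [on edge]
  covered (13 px):
    . . . . . . . . . . . .
    . . . . . . . . . . . .
    . . . . . . . . . . . .
    . . . . . . . . . . . .
    . . X . . . . . . . . .
    . . X . . . . . . . . .
    . X X . . . . . . . . .
    . X X X . . . . . . . .
    . X X X . . . . . . . .
    . . X X . . . . . . . .
    . . . . X . . . . . . .
    . . . . . . . . . . . .

Z-buffer (winner per pixel, '.' = empty):
  . . . . . . . . . . . .
  . . . . . . . . . . . .
  . . . . . . . . . . . .
  . . . . . . . . 0 . . .
  . . 1 . . . . 0 0 0 . .
  . . 1 . . 0 0 0 0 . . .
  . 1 1 0 0 0 . . . . . .
  . 1 1 1 . . . . . . . .
  . 1 1 1 . . . . . . . .
  . . 1 1 . . . . . . . .
  . . . . 1 . . . . . . .
  . . . . . . . . . . . .

Final: 1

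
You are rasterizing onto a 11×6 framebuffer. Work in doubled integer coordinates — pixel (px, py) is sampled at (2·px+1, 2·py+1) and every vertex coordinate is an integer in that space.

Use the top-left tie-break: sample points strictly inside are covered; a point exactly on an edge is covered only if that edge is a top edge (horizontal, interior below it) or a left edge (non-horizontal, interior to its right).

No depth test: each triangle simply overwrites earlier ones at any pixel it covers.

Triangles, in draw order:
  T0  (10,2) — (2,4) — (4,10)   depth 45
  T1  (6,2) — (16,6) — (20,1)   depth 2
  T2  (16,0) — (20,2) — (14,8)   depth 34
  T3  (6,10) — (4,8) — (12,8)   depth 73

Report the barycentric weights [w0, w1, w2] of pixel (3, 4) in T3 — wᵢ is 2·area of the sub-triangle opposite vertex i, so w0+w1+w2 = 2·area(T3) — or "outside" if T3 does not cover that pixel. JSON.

T0:
  2·area = 52  (B↔C swapped to make it positive)
  edge (10, 2)→(4, 10): d=(-6,8) right/bottom  bias=-1
  edge (4, 10)→(2, 4): d=(-2,-6) top-left  bias=+0
  edge (2, 4)→(10, 2): d=(8,-2) top-left  bias=+0
    (0,0)@(1, 1): e=[78,0,-26] → ·  [on edge]
    (3,1)@(7, 3): e=[18,32,2] → #
    (4,1)@(9, 3): e=[2,44,6] → #
    (5,1)@(11, 3): e=[-14,56,10] → ·
    (1,2)@(3, 5): e=[38,4,10] → #
    (2,2)@(5, 5): e=[22,16,14] → #
    (4,2)@(9, 5): e=[-10,40,22] → ·
    (1,3)@(3, 7): e=[26,0,26] → #  [on edge]
    (3,3)@(7, 7): e=[-6,24,34] → ·
    (1,4)@(3, 9): e=[14,-4,42] → ·
    (2,4)@(5, 9): e=[-2,8,46] → ·
  covered (7 px):
    · · · · · · · · · · ·
    · · · # # · · · · · ·
    · # # # · · · · · · ·
    · # # · · · · · · · ·
    · · · · · · · · · · ·
    · · · · · · · · · · ·
T1:
  2·area = 66  (B↔C swapped to make it positive)
  edge (6, 2)→(20, 1): d=(14,-1) top-left  bias=+0
  edge (20, 1)→(16, 6): d=(-4,5) right/bottom  bias=-1
  edge (16, 6)→(6, 2): d=(-10,-4) top-left  bias=+0
    (4,1)@(9, 3): e=[17,47,2] → #
    (5,1)@(11, 3): e=[19,37,10] → #
    (6,1)@(13, 3): e=[21,27,18] → #
    (7,1)@(15, 3): e=[23,17,26] → #
    (8,1)@(17, 3): e=[25,7,34] → #
    (9,1)@(19, 3): e=[27,-3,42] → ·
    (4,2)@(9, 5): e=[45,39,-18] → ·
    (5,2)@(11, 5): e=[47,29,-10] → ·
    (6,2)@(13, 5): e=[49,19,-2] → ·
    (7,2)@(15, 5): e=[51,9,6] → #
    (8,2)@(17, 5): e=[53,-1,14] → ·
    (7,3)@(15, 7): e=[79,1,-14] → ·
  covered (6 px):
    · · · · · · · · · · ·
    · · · · # # # # # · ·
    · · · · · · · # · · ·
    · · · · · · · · · · ·
    · · · · · · · · · · ·
    · · · · · · · · · · ·
T2:
  2·area = 36
  edge (16, 0)→(20, 2): d=(4,2) right/bottom  bias=-1
  edge (20, 2)→(14, 8): d=(-6,6) right/bottom  bias=-1
  edge (14, 8)→(16, 0): d=(2,-8) top-left  bias=+0
    (8,0)@(17, 1): e=[2,24,10] → #
    (9,0)@(19, 1): e=[-2,12,26] → ·
    (10,0)@(21, 1): e=[-6,0,42] → ·  [on edge]
    (8,1)@(17, 3): e=[10,12,14] → #
    (9,1)@(19, 3): e=[6,0,30] → ·  [on edge]
    (7,2)@(15, 5): e=[22,12,2] → #
    (8,2)@(17, 5): e=[18,0,18] → ·  [on edge]
    (7,3)@(15, 7): e=[30,0,6] → ·  [on edge]
    (6,4)@(13, 9): e=[42,0,-6] → ·  [on edge]
    (5,5)@(11, 11): e=[54,0,-18] → ·  [on edge]
  covered (3 px):
    · · · · · · · · # · ·
    · · · · · · · · # · ·
    · · · · · · · # · · ·
    · · · · · · · · · · ·
    · · · · · · · · · · ·
    · · · · · · · · · · ·
T3:
  2·area = 16
  edge (6, 10)→(4, 8): d=(-2,-2) top-left  bias=+0
  edge (4, 8)→(12, 8): d=(8,0) top-left  bias=+0
  edge (12, 8)→(6, 10): d=(-6,2) right/bottom  bias=-1
    (0,2)@(1, 5): e=[0,-24,40] → ·  [on edge]
    (10,2)@(21, 5): e=[40,-24,0] → ·  [on edge]
    (1,3)@(3, 7): e=[0,-8,24] → ·  [on edge]
    (7,3)@(15, 7): e=[24,-8,0] → ·  [on edge]
    (2,4)@(5, 9): e=[0,8,8] → #  [on edge]
    (3,4)@(7, 9): e=[4,8,4] → #
    (4,4)@(9, 9): e=[8,8,0] → ·  [on edge]
    (1,5)@(3, 11): e=[-8,24,0] → ·  [on edge]
    (2,5)@(5, 11): e=[-4,24,-4] → ·
    (3,5)@(7, 11): e=[0,24,-8] → ·  [on edge]
  covered (2 px):
    · · · · · · · · · · ·
    · · · · · · · · · · ·
    · · · · · · · · · · ·
    · · · · · · · · · · ·
    · · # # · · · · · · ·
    · · · · · · · · · · ·

Answer: [8,4,4]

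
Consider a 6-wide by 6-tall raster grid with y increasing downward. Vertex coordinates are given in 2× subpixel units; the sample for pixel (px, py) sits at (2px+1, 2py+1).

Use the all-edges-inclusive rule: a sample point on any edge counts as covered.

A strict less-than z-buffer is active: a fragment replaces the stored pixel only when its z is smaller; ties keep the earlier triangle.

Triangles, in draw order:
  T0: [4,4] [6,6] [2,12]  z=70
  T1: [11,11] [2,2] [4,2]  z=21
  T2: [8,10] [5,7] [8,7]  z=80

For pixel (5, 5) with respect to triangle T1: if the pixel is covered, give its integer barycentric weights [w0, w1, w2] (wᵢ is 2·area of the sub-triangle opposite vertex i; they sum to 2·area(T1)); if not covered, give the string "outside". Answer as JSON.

T0:
  2·area = 20
  edge (4, 4)→(6, 6): d=(2,2) inclusive
  edge (6, 6)→(2, 12): d=(-4,6) inclusive
  edge (2, 12)→(4, 4): d=(2,-8) inclusive
    (0,0)@(1, 1): e=[0,50,-30] → ·  [on edge]
    (1,1)@(3, 3): e=[0,30,-10] → ·  [on edge]
    (2,2)@(5, 5): e=[0,10,10] → █  [on edge]
    (3,2)@(7, 5): e=[-4,-2,26] → ·
    (2,3)@(5, 7): e=[4,2,14] → █
    (3,3)@(7, 7): e=[0,-10,30] → ·  [on edge]
    (1,4)@(3, 9): e=[12,6,2] → █
    (2,4)@(5, 9): e=[8,-6,18] → ·
    (4,4)@(9, 9): e=[0,-30,50] → ·  [on edge]
    (1,5)@(3, 11): e=[16,-2,6] → ·
    (5,5)@(11, 11): e=[0,-50,70] → ·  [on edge]
  covered (3 px):
    · · · · · ·
    · · · · · ·
    · · █ · · ·
    · · █ · · ·
    · █ · · · ·
    · · · · · ·
T1:
  2·area = 18
  edge (11, 11)→(2, 2): d=(-9,-9) inclusive
  edge (2, 2)→(4, 2): d=(2,0) inclusive
  edge (4, 2)→(11, 11): d=(7,9) inclusive
    (0,0)@(1, 1): e=[0,-2,20] → ·  [on edge]
    (1,1)@(3, 3): e=[0,2,16] → █  [on edge]
    (2,1)@(5, 3): e=[18,2,-2] → ·
    (1,2)@(3, 5): e=[-18,6,30] → ·
    (2,2)@(5, 5): e=[0,6,12] → █  [on edge]
    (3,2)@(7, 5): e=[18,6,-6] → ·
    (2,3)@(5, 7): e=[-18,10,26] → ·
    (3,3)@(7, 7): e=[0,10,8] → █  [on edge]
    (4,3)@(9, 7): e=[18,10,-10] → ·
    (3,4)@(7, 9): e=[-18,14,22] → ·
    (4,4)@(9, 9): e=[0,14,4] → █  [on edge]
    (5,4)@(11, 9): e=[18,14,-14] → ·
    (5,5)@(11, 11): e=[0,18,0] → █  [on edge]
  covered (5 px):
    · · · · · ·
    · █ · · · ·
    · · █ · · ·
    · · · █ · ·
    · · · · █ ·
    · · · · · █
T2:
  2·area = 9
  edge (8, 10)→(5, 7): d=(-3,-3) inclusive
  edge (5, 7)→(8, 7): d=(3,0) inclusive
  edge (8, 7)→(8, 10): d=(0,3) inclusive
    (0,1)@(1, 3): e=[0,-12,21] → ·  [on edge]
    (1,2)@(3, 5): e=[0,-6,15] → ·  [on edge]
    (0,3)@(1, 7): e=[-12,0,21] → ·  [on edge]
    (1,3)@(3, 7): e=[-6,0,15] → ·  [on edge]
    (2,3)@(5, 7): e=[0,0,9] → █  [on edge]
    (3,3)@(7, 7): e=[6,0,3] → █  [on edge]
    (4,3)@(9, 7): e=[12,0,-3] → ·  [on edge]
    (5,3)@(11, 7): e=[18,0,-9] → ·  [on edge]
    (2,4)@(5, 9): e=[-6,6,9] → ·
    (3,4)@(7, 9): e=[0,6,3] → █  [on edge]
    (4,4)@(9, 9): e=[6,6,-3] → ·
    (3,5)@(7, 11): e=[-6,12,3] → ·
    (4,5)@(9, 11): e=[0,12,-3] → ·  [on edge]
  covered (3 px):
    · · · · · ·
    · · · · · ·
    · · · · · ·
    · · █ █ · ·
    · · · █ · ·
    · · · · · ·

Result: [18,0,0]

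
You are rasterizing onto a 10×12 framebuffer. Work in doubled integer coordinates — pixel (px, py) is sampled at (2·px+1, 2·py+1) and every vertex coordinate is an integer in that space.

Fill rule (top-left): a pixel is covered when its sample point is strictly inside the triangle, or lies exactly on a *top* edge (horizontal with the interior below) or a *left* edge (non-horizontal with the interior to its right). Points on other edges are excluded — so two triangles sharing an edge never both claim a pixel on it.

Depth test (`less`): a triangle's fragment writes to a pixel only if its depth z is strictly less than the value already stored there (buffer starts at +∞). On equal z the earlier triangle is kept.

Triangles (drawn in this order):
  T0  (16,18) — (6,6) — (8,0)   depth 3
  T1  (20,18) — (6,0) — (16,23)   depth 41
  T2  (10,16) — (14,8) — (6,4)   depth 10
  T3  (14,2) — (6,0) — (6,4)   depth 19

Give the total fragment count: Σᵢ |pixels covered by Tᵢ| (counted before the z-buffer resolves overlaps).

T0:
  2·area = 84
  edge (16, 18)→(6, 6): d=(-10,-12) top-left  bias=+0
  edge (6, 6)→(8, 0): d=(2,-6) top-left  bias=+0
  edge (8, 0)→(16, 18): d=(8,18) right/bottom  bias=-1
    (3,1)@(7, 3): e=[42,0,42] → X  [on edge]
    (4,1)@(9, 3): e=[66,12,6] → X
    (5,1)@(11, 3): e=[90,24,-30] → .
    (3,2)@(7, 5): e=[22,4,58] → X
    (5,2)@(11, 5): e=[70,28,-14] → .
    (3,3)@(7, 7): e=[2,8,74] → X
    (5,3)@(11, 7): e=[50,32,2] → X
    (6,3)@(13, 7): e=[74,44,-34] → .
    (2,4)@(5, 9): e=[-42,0,126] → .  [on edge]
    (3,4)@(7, 9): e=[-18,12,90] → .
    (4,4)@(9, 9): e=[6,24,54] → X
    (6,4)@(13, 9): e=[54,48,-18] → .
    (1,7)@(3, 15): e=[-126,0,210] → .  [on edge]
    (0,10)@(1, 21): e=[-210,0,294] → .  [on edge]
  covered (11 px):
    . . . . . . . . . .
    . . . X X . . . . .
    . . . X X . . . . .
    . . . X X X . . . .
    . . . . X X . . . .
    . . . . . X . . . .
    . . . . . . X . . .
    . . . . . . . . . .
    . . . . . . . . . .
    . . . . . . . . . .
    . . . . . . . . . .
    . . . . . . . . . .
T1:
  2·area = 142  (B↔C swapped to make it positive)
  edge (20, 18)→(16, 23): d=(-4,5) right/bottom  bias=-1
  edge (16, 23)→(6, 0): d=(-10,-23) top-left  bias=+0
  edge (6, 0)→(20, 18): d=(14,18) right/bottom  bias=-1
    (4,2)@(9, 5): e=[107,19,16] → X
    (5,2)@(11, 5): e=[97,65,-20] → .
    (4,3)@(9, 7): e=[99,-1,44] → .
    (5,3)@(11, 7): e=[89,45,8] → X
    (6,3)@(13, 7): e=[79,91,-28] → .
    (5,4)@(11, 9): e=[81,25,36] → X
    (6,4)@(13, 9): e=[71,71,0] → .  [on edge]
    (5,5)@(11, 11): e=[73,5,64] → X
    (6,5)@(13, 11): e=[63,51,28] → X
    (7,5)@(15, 11): e=[53,97,-8] → .
    (5,6)@(11, 13): e=[65,-15,92] → .
    (6,6)@(13, 13): e=[55,31,56] → X
  covered (17 px):
    . . . . . . . . . .
    . . . . . . . . . .
    . . . . X . . . . .
    . . . . . X . . . .
    . . . . . X . . . .
    . . . . . X X . . .
    . . . . . . X X . .
    . . . . . . X X X .
    . . . . . . . X X X
    . . . . . . . X X X
    . . . . . . . . X .
    . . . . . . . . . .
T2:
  2·area = 80  (B↔C swapped to make it positive)
  edge (10, 16)→(6, 4): d=(-4,-12) top-left  bias=+0
  edge (6, 4)→(14, 8): d=(8,4) right/bottom  bias=-1
  edge (14, 8)→(10, 16): d=(-4,8) right/bottom  bias=-1
    (2,0)@(5, 1): e=[0,-20,100] → .  [on edge]
    (3,2)@(7, 5): e=[8,4,68] → X
    (4,2)@(9, 5): e=[32,-4,52] → .
    (3,3)@(7, 7): e=[0,20,60] → X  [on edge]
    (4,3)@(9, 7): e=[24,12,44] → X
    (5,3)@(11, 7): e=[48,4,28] → X
    (6,3)@(13, 7): e=[72,-4,12] → .
    (3,4)@(7, 9): e=[-8,36,52] → .
    (4,4)@(9, 9): e=[16,28,36] → X
    (6,4)@(13, 9): e=[64,12,4] → X
    (7,4)@(15, 9): e=[88,4,-12] → .
    (4,5)@(9, 11): e=[8,44,28] → X
    (4,6)@(9, 13): e=[0,60,20] → X  [on edge]
    (5,9)@(11, 19): e=[0,100,-20] → .  [on edge]
  covered (11 px):
    . . . . . . . . . .
    . . . . . . . . . .
    . . . X . . . . . .
    . . . X X X . . . .
    . . . . X X X . . .
    . . . . X X . . . .
    . . . . X X . . . .
    . . . . . . . . . .
    . . . . . . . . . .
    . . . . . . . . . .
    . . . . . . . . . .
    . . . . . . . . . .
T3:
  2·area = 32  (B↔C swapped to make it positive)
  edge (14, 2)→(6, 4): d=(-8,2) right/bottom  bias=-1
  edge (6, 4)→(6, 0): d=(0,-4) top-left  bias=+0
  edge (6, 0)→(14, 2): d=(8,2) right/bottom  bias=-1
    (3,0)@(7, 1): e=[22,4,6] → X
    (4,0)@(9, 1): e=[18,12,2] → X
    (5,0)@(11, 1): e=[14,20,-2] → .
    (3,1)@(7, 3): e=[6,4,22] → X
    (5,1)@(11, 3): e=[-2,20,14] → .
    (3,2)@(7, 5): e=[-10,4,38] → .
    (4,2)@(9, 5): e=[-14,12,34] → .
  covered (4 px):
    . . . X X . . . . .
    . . . X X . . . . .
    . . . . . . . . . .
    . . . . . . . . . .
    . . . . . . . . . .
    . . . . . . . . . .
    . . . . . . . . . .
    . . . . . . . . . .
    . . . . . . . . . .
    . . . . . . . . . .
    . . . . . . . . . .
    . . . . . . . . . .

Answer: 43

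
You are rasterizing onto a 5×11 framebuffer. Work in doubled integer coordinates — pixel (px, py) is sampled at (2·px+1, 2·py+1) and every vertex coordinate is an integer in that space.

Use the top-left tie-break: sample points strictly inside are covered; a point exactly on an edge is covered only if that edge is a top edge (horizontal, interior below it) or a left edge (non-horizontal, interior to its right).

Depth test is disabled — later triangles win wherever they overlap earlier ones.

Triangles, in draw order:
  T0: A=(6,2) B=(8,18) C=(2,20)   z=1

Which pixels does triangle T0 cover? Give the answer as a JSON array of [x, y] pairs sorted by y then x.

T0:
  2·area = 100
  edge (6, 2)→(8, 18): d=(2,16) right/bottom  bias=-1
  edge (8, 18)→(2, 20): d=(-6,2) right/bottom  bias=-1
  edge (2, 20)→(6, 2): d=(4,-18) top-left  bias=+0
    (2,3)@(5, 7): e=[26,72,2] → █
    (3,3)@(7, 7): e=[-6,68,38] → ·
    (2,4)@(5, 9): e=[30,60,10] → █
    (3,4)@(7, 9): e=[-2,56,46] → ·
    (2,5)@(5, 11): e=[34,48,18] → █
    (3,5)@(7, 11): e=[2,44,54] → █
    (4,5)@(9, 11): e=[-30,40,90] → ·
    (2,6)@(5, 13): e=[38,36,26] → █
    (4,6)@(9, 13): e=[-26,28,98] → ·
    (2,7)@(5, 15): e=[42,24,34] → █
    (4,7)@(9, 15): e=[-22,16,106] → ·
    (1,8)@(3, 17): e=[78,16,6] → █
    (2,9)@(5, 19): e=[50,0,50] → ·  [on edge]
  covered (12 px):
    · · · · ·
    · · · · ·
    · · · · ·
    · · █ · ·
    · · █ · ·
    · · █ █ ·
    · · █ █ ·
    · · █ █ ·
    · █ █ █ ·
    · █ · · ·
    · · · · ·

Result: [[2,3],[2,4],[2,5],[3,5],[2,6],[3,6],[2,7],[3,7],[1,8],[2,8],[3,8],[1,9]]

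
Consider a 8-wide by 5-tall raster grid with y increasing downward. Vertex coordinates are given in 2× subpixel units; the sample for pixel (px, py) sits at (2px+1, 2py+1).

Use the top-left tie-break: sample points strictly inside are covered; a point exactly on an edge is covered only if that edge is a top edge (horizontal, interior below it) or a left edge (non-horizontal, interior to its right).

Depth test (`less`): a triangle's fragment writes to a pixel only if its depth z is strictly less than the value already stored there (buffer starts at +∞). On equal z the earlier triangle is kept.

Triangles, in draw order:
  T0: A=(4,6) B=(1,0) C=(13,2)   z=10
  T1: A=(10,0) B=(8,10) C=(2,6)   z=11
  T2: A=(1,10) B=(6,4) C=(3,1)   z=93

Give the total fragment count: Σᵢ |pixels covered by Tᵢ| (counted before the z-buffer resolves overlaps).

T0:
  2·area = 66
  edge (4, 6)→(1, 0): d=(-3,-6) top-left  bias=+0
  edge (1, 0)→(13, 2): d=(12,2) right/bottom  bias=-1
  edge (13, 2)→(4, 6): d=(-9,4) right/bottom  bias=-1
    (1,0)@(3, 1): e=[9,8,49] → █
    (2,0)@(5, 1): e=[21,4,41] → █
    (3,0)@(7, 1): e=[33,0,33] → ·  [on edge]
    (1,1)@(3, 3): e=[3,32,31] → █
    (3,1)@(7, 3): e=[27,24,15] → █
    (4,1)@(9, 3): e=[39,20,7] → █
    (5,1)@(11, 3): e=[51,16,-1] → ·
    (1,2)@(3, 5): e=[-3,56,13] → ·
    (2,2)@(5, 5): e=[9,52,5] → █
    (3,2)@(7, 5): e=[21,48,-3] → ·
    (4,2)@(9, 5): e=[33,44,-11] → ·
    (2,3)@(5, 7): e=[3,76,-13] → ·
  covered (7 px):
    · █ █ · · · · ·
    · █ █ █ █ · · ·
    · · █ · · · · ·
    · · · · · · · ·
    · · · · · · · ·
T1:
  2·area = 68
  edge (10, 0)→(8, 10): d=(-2,10) right/bottom  bias=-1
  edge (8, 10)→(2, 6): d=(-6,-4) top-left  bias=+0
  edge (2, 6)→(10, 0): d=(8,-6) top-left  bias=+0
    (4,0)@(9, 1): e=[8,58,2] → █
    (5,0)@(11, 1): e=[-12,66,14] → ·
    (3,1)@(7, 3): e=[24,38,6] → █
    (5,1)@(11, 3): e=[-16,54,30] → ·
    (2,2)@(5, 5): e=[40,18,10] → █
    (4,2)@(9, 5): e=[0,34,34] → ·  [on edge]
    (2,3)@(5, 7): e=[36,6,26] → █
    (4,3)@(9, 7): e=[-4,22,50] → ·
    (2,4)@(5, 9): e=[32,-6,42] → ·
    (3,4)@(7, 9): e=[12,2,54] → █
    (4,4)@(9, 9): e=[-8,10,66] → ·
  covered (8 px):
    · · · · █ · · ·
    · · · █ █ · · ·
    · · █ █ · · · ·
    · · █ █ · · · ·
    · · · █ · · · ·
T2:
  2·area = 33  (B↔C swapped to make it positive)
  edge (1, 10)→(3, 1): d=(2,-9) top-left  bias=+0
  edge (3, 1)→(6, 4): d=(3,3) right/bottom  bias=-1
  edge (6, 4)→(1, 10): d=(-5,6) right/bottom  bias=-1
    (1,0)@(3, 1): e=[0,0,33] → ·  [on edge]
    (1,1)@(3, 3): e=[4,6,23] → █
    (2,1)@(5, 3): e=[22,0,11] → ·  [on edge]
    (1,2)@(3, 5): e=[8,12,13] → █
    (2,2)@(5, 5): e=[26,6,1] → █
    (3,2)@(7, 5): e=[44,0,-11] → ·  [on edge]
    (1,3)@(3, 7): e=[12,18,3] → █
    (2,3)@(5, 7): e=[30,12,-9] → ·
    (4,3)@(9, 7): e=[66,0,-33] → ·  [on edge]
    (1,4)@(3, 9): e=[16,24,-7] → ·
    (5,4)@(11, 9): e=[88,0,-55] → ·  [on edge]
  covered (4 px):
    · · · · · · · ·
    · █ · · · · · ·
    · █ █ · · · · ·
    · █ · · · · · ·
    · · · · · · · ·

Final: 19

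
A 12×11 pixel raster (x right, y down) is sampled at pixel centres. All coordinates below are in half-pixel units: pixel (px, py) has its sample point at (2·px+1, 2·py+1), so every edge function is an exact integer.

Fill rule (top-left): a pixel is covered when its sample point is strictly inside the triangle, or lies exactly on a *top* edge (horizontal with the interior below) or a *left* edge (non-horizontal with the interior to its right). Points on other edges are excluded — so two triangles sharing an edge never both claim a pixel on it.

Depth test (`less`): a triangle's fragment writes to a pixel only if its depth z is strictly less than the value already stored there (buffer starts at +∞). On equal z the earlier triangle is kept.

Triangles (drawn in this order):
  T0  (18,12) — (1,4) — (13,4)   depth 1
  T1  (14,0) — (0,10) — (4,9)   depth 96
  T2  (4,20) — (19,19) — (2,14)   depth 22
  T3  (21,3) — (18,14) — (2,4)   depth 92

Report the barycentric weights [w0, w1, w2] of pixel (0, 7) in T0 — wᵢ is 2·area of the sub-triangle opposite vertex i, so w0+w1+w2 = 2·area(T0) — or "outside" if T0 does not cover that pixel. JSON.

T0:
  2·area = 96
  edge (18, 12)→(1, 4): d=(-17,-8) top-left  bias=+0
  edge (1, 4)→(13, 4): d=(12,0) top-left  bias=+0
  edge (13, 4)→(18, 12): d=(5,8) right/bottom  bias=-1
    (2,2)@(5, 5): e=[15,12,69] → █
    (3,2)@(7, 5): e=[31,12,53] → █
    (4,2)@(9, 5): e=[47,12,37] → █
    (5,2)@(11, 5): e=[63,12,21] → █
    (6,2)@(13, 5): e=[79,12,5] → █
    (7,2)@(15, 5): e=[95,12,-11] → ·
    (2,3)@(5, 7): e=[-19,36,79] → ·
    (3,3)@(7, 7): e=[-3,36,63] → ·
    (4,3)@(9, 7): e=[13,36,47] → █
    (7,3)@(15, 7): e=[61,36,-1] → ·
    (4,4)@(9, 9): e=[-21,60,57] → ·
    (5,4)@(11, 9): e=[-5,60,41] → ·
  covered (11 px):
    · · · · · · · · · · · ·
    · · · · · · · · · · · ·
    · · █ █ █ █ █ · · · · ·
    · · · · █ █ █ · · · · ·
    · · · · · · █ █ · · · ·
    · · · · · · · · █ · · ·
    · · · · · · · · · · · ·
    · · · · · · · · · · · ·
    · · · · · · · · · · · ·
    · · · · · · · · · · · ·
    · · · · · · · · · · · ·
T1:
  2·area = 26  (B↔C swapped to make it positive)
  edge (14, 0)→(4, 9): d=(-10,9) right/bottom  bias=-1
  edge (4, 9)→(0, 10): d=(-4,1) right/bottom  bias=-1
  edge (0, 10)→(14, 0): d=(14,-10) top-left  bias=+0
    (3,2)@(7, 5): e=[13,13,0] → █  [on edge]
    (4,2)@(9, 5): e=[-5,11,20] → ·
    (2,3)@(5, 7): e=[11,7,8] → █
    (3,3)@(7, 7): e=[-7,5,28] → ·
    (1,4)@(3, 9): e=[9,1,16] → █
    (2,4)@(5, 9): e=[-9,-1,36] → ·
    (1,5)@(3, 11): e=[-11,-7,44] → ·
  covered (3 px):
    · · · · · · · · · · · ·
    · · · · · · · · · · · ·
    · · · █ · · · · · · · ·
    · · █ · · · · · · · · ·
    · █ · · · · · · · · · ·
    · · · · · · · · · · · ·
    · · · · · · · · · · · ·
    · · · · · · · · · · · ·
    · · · · · · · · · · · ·
    · · · · · · · · · · · ·
    · · · · · · · · · · · ·
T2:
  2·area = 92  (B↔C swapped to make it positive)
  edge (4, 20)→(2, 14): d=(-2,-6) top-left  bias=+0
  edge (2, 14)→(19, 19): d=(17,5) right/bottom  bias=-1
  edge (19, 19)→(4, 20): d=(-15,1) right/bottom  bias=-1
    (0,5)@(1, 11): e=[0,-46,138] → ·  [on edge]
    (1,7)@(3, 15): e=[4,12,76] → █
    (2,7)@(5, 15): e=[16,2,74] → █
    (3,7)@(7, 15): e=[28,-8,72] → ·
    (1,8)@(3, 17): e=[0,46,46] → █  [on edge]
    (3,8)@(7, 17): e=[24,26,42] → █
    (4,8)@(9, 17): e=[36,16,40] → █
    (5,8)@(11, 17): e=[48,6,38] → █
    (6,8)@(13, 17): e=[60,-4,36] → ·
    (1,9)@(3, 19): e=[-4,80,16] → ·
    (2,9)@(5, 19): e=[8,70,14] → █
    (6,9)@(13, 19): e=[56,30,6] → █
    (9,9)@(19, 19): e=[92,0,0] → ·  [on edge]
  covered (14 px):
    · · · · · · · · · · · ·
    · · · · · · · · · · · ·
    · · · · · · · · · · · ·
    · · · · · · · · · · · ·
    · · · · · · · · · · · ·
    · · · · · · · · · · · ·
    · · · · · · · · · · · ·
    · █ █ · · · · · · · · ·
    · █ █ █ █ █ · · · · · ·
    · · █ █ █ █ █ █ █ · · ·
    · · · · · · · · · · · ·
T3:
  2·area = 206
  edge (21, 3)→(18, 14): d=(-3,11) right/bottom  bias=-1
  edge (18, 14)→(2, 4): d=(-16,-10) top-left  bias=+0
  edge (2, 4)→(21, 3): d=(19,-1) top-left  bias=+0
    (10,1)@(21, 3): e=[0,206,0] → ·  [on edge]
    (2,2)@(5, 5): e=[170,14,22] → █
    (3,2)@(7, 5): e=[148,34,24] → █
    (4,2)@(9, 5): e=[126,54,26] → █
    (5,2)@(11, 5): e=[104,74,28] → █
    (6,2)@(13, 5): e=[82,94,30] → █
    (7,2)@(15, 5): e=[60,114,32] → █
    (8,2)@(17, 5): e=[38,134,34] → █
    (9,2)@(19, 5): e=[16,154,36] → █
    (10,2)@(21, 5): e=[-6,174,38] → ·
    (2,3)@(5, 7): e=[164,-18,60] → ·
    (3,3)@(7, 7): e=[142,2,62] → █
  covered (23 px):
    · · · · · · · · · · · ·
    · · · · · · · · · · · ·
    · · █ █ █ █ █ █ █ █ · ·
    · · · █ █ █ █ █ █ █ · ·
    · · · · · █ █ █ █ █ · ·
    · · · · · · · █ █ · · ·
    · · · · · · · · █ · · ·
    · · · · · · · · · · · ·
    · · · · · · · · · · · ·
    · · · · · · · · · · · ·
    · · · · · · · · · · · ·

Final: "outside"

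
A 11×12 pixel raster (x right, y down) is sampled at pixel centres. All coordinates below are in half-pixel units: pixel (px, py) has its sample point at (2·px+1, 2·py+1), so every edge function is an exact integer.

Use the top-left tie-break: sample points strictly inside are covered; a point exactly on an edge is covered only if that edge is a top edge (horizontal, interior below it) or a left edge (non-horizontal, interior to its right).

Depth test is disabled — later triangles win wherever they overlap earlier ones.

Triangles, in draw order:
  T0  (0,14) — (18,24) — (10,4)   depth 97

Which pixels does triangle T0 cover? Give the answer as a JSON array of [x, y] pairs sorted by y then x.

T0:
  2·area = 280  (B↔C swapped to make it positive)
  edge (0, 14)→(10, 4): d=(10,-10) top-left  bias=+0
  edge (10, 4)→(18, 24): d=(8,20) right/bottom  bias=-1
  edge (18, 24)→(0, 14): d=(-18,-10) top-left  bias=+0
    (6,0)@(13, 1): e=[0,-84,364] → ·  [on edge]
    (5,1)@(11, 3): e=[0,-28,308] → ·  [on edge]
    (4,2)@(9, 5): e=[0,28,252] → #  [on edge]
    (5,2)@(11, 5): e=[20,-12,272] → ·
    (3,3)@(7, 7): e=[0,84,196] → #  [on edge]
    (5,3)@(11, 7): e=[40,4,236] → #
    (6,3)@(13, 7): e=[60,-36,256] → ·
    (2,4)@(5, 9): e=[0,140,140] → #  [on edge]
    (6,4)@(13, 9): e=[80,-20,220] → ·
    (1,5)@(3, 11): e=[0,196,84] → #  [on edge]
    (6,5)@(13, 11): e=[100,-4,184] → ·
    (0,6)@(1, 13): e=[0,252,28] → #  [on edge]
    (4,9)@(9, 19): e=[140,140,0] → #  [on edge]
  covered (38 px):
    · · · · · · · · · · ·
    · · · · · · · · · · ·
    · · · · # · · · · · ·
    · · · # # # · · · · ·
    · · # # # # · · · · ·
    · # # # # # · · · · ·
    # # # # # # # · · · ·
    · # # # # # # · · · ·
    · · · # # # # # · · ·
    · · · · # # # # · · ·
    · · · · · · # # · · ·
    · · · · · · · · # · ·

Answer: [[4,2],[3,3],[4,3],[5,3],[2,4],[3,4],[4,4],[5,4],[1,5],[2,5],[3,5],[4,5],[5,5],[0,6],[1,6],[2,6],[3,6],[4,6],[5,6],[6,6],[1,7],[2,7],[3,7],[4,7],[5,7],[6,7],[3,8],[4,8],[5,8],[6,8],[7,8],[4,9],[5,9],[6,9],[7,9],[6,10],[7,10],[8,11]]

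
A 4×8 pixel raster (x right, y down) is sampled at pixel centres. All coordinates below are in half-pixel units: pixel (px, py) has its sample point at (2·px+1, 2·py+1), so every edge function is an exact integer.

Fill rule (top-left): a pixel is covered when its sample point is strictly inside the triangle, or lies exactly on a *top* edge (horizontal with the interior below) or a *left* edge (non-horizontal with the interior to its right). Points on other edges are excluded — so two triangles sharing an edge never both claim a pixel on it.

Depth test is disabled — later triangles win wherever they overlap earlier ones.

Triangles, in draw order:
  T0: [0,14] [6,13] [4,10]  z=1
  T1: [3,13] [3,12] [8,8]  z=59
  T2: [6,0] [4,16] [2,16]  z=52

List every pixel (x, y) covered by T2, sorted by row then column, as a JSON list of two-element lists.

T0:
  2·area = 20  (B↔C swapped to make it positive)
  edge (0, 14)→(4, 10): d=(4,-4) top-left  bias=+0
  edge (4, 10)→(6, 13): d=(2,3) right/bottom  bias=-1
  edge (6, 13)→(0, 14): d=(-6,1) right/bottom  bias=-1
    (3,3)@(7, 7): e=[0,-15,35] → .  [on edge]
    (2,4)@(5, 9): e=[0,-5,25] → .  [on edge]
    (1,5)@(3, 11): e=[0,5,15] → X  [on edge]
    (2,5)@(5, 11): e=[8,-1,13] → .
    (0,6)@(1, 13): e=[0,15,5] → X  [on edge]
    (2,6)@(5, 13): e=[16,3,1] → X
    (3,6)@(7, 13): e=[24,-3,-1] → .
    (0,7)@(1, 15): e=[8,19,-7] → .
    (1,7)@(3, 15): e=[16,13,-9] → .
    (2,7)@(5, 15): e=[24,7,-11] → .
  covered (4 px):
    . . . .
    . . . .
    . . . .
    . . . .
    . . . .
    . X . .
    X X X .
    . . . .
T1:
  2·area = 5
  edge (3, 13)→(3, 12): d=(0,-1) top-left  bias=+0
  edge (3, 12)→(8, 8): d=(5,-4) top-left  bias=+0
  edge (8, 8)→(3, 13): d=(-5,5) right/bottom  bias=-1
    (1,0)@(3, 1): e=[0,-55,60] → .  [on edge]
    (1,1)@(3, 3): e=[0,-45,50] → .  [on edge]
    (1,2)@(3, 5): e=[0,-35,40] → .  [on edge]
    (1,3)@(3, 7): e=[0,-25,30] → .  [on edge]
    (1,4)@(3, 9): e=[0,-15,20] → .  [on edge]
    (3,4)@(7, 9): e=[4,1,0] → .  [on edge]
    (1,5)@(3, 11): e=[0,-5,10] → .  [on edge]
    (2,5)@(5, 11): e=[2,3,0] → .  [on edge]
    (1,6)@(3, 13): e=[0,5,0] → .  [on edge]
    (0,7)@(1, 15): e=[-2,7,0] → .  [on edge]
    (1,7)@(3, 15): e=[0,15,-10] → .  [on edge]
  covered (0 px):
    . . . .
    . . . .
    . . . .
    . . . .
    . . . .
    . . . .
    . . . .
    . . . .
T2:
  2·area = 32
  edge (6, 0)→(4, 16): d=(-2,16) right/bottom  bias=-1
  edge (4, 16)→(2, 16): d=(-2,0) right/bottom  bias=-1
  edge (2, 16)→(6, 0): d=(4,-16) top-left  bias=+0
    (2,2)@(5, 5): e=[6,22,4] → X
    (3,2)@(7, 5): e=[-26,22,36] → .
    (2,3)@(5, 7): e=[2,18,12] → X
    (3,3)@(7, 7): e=[-30,18,44] → .
    (2,4)@(5, 9): e=[-2,14,20] → .
    (1,6)@(3, 13): e=[22,6,4] → X
    (2,6)@(5, 13): e=[-10,6,36] → .
    (1,7)@(3, 15): e=[18,2,12] → X
    (2,7)@(5, 15): e=[-14,2,44] → .
  covered (4 px):
    . . . .
    . . . .
    . . X .
    . . X .
    . . . .
    . . . .
    . X . .
    . X . .

Final: [[2,2],[2,3],[1,6],[1,7]]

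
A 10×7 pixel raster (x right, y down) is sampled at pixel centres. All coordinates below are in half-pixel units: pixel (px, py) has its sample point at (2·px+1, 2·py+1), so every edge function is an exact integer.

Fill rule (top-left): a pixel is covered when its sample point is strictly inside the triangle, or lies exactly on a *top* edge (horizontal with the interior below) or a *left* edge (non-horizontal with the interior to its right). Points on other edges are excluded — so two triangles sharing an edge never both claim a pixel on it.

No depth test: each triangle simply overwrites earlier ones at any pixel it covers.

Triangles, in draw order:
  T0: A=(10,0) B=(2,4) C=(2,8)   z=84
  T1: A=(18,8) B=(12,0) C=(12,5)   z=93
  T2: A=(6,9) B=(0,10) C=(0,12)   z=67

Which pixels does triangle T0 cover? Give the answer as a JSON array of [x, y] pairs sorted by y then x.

T0:
  2·area = 32  (B↔C swapped to make it positive)
  edge (10, 0)→(2, 8): d=(-8,8) right/bottom  bias=-1
  edge (2, 8)→(2, 4): d=(0,-4) top-left  bias=+0
  edge (2, 4)→(10, 0): d=(8,-4) top-left  bias=+0
    (4,0)@(9, 1): e=[0,28,4] → ·  [on edge]
    (2,1)@(5, 3): e=[16,12,4] → #
    (3,1)@(7, 3): e=[0,20,12] → ·  [on edge]
    (1,2)@(3, 5): e=[16,4,12] → #
    (2,2)@(5, 5): e=[0,12,20] → ·  [on edge]
    (1,3)@(3, 7): e=[0,4,28] → ·  [on edge]
    (0,4)@(1, 9): e=[0,-4,36] → ·  [on edge]
  covered (2 px):
    · · · · · · · · · ·
    · · # · · · · · · ·
    · # · · · · · · · ·
    · · · · · · · · · ·
    · · · · · · · · · ·
    · · · · · · · · · ·
    · · · · · · · · · ·
T1:
  2·area = 30  (B↔C swapped to make it positive)
  edge (18, 8)→(12, 5): d=(-6,-3) top-left  bias=+0
  edge (12, 5)→(12, 0): d=(0,-5) top-left  bias=+0
  edge (12, 0)→(18, 8): d=(6,8) right/bottom  bias=-1
    (6,1)@(13, 3): e=[15,5,10] → #
    (7,1)@(15, 3): e=[21,15,-6] → ·
    (6,2)@(13, 5): e=[3,5,22] → #
    (7,2)@(15, 5): e=[9,15,6] → #
    (8,2)@(17, 5): e=[15,25,-10] → ·
    (6,3)@(13, 7): e=[-9,5,34] → ·
    (7,3)@(15, 7): e=[-3,15,18] → ·
    (8,3)@(17, 7): e=[3,25,2] → #
    (9,3)@(19, 7): e=[9,35,-14] → ·
    (8,4)@(17, 9): e=[-9,25,14] → ·
  covered (4 px):
    · · · · · · · · · ·
    · · · · · · # · · ·
    · · · · · · # # · ·
    · · · · · · · · # ·
    · · · · · · · · · ·
    · · · · · · · · · ·
    · · · · · · · · · ·
T2:
  2·area = 12  (B↔C swapped to make it positive)
  edge (6, 9)→(0, 12): d=(-6,3) right/bottom  bias=-1
  edge (0, 12)→(0, 10): d=(0,-2) top-left  bias=+0
  edge (0, 10)→(6, 9): d=(6,-1) top-left  bias=+0
    (0,5)@(1, 11): e=[3,2,7] → #
    (1,5)@(3, 11): e=[-3,6,9] → ·
    (0,6)@(1, 13): e=[-9,2,19] → ·
  covered (1 px):
    · · · · · · · · · ·
    · · · · · · · · · ·
    · · · · · · · · · ·
    · · · · · · · · · ·
    · · · · · · · · · ·
    # · · · · · · · · ·
    · · · · · · · · · ·

Final: [[2,1],[1,2]]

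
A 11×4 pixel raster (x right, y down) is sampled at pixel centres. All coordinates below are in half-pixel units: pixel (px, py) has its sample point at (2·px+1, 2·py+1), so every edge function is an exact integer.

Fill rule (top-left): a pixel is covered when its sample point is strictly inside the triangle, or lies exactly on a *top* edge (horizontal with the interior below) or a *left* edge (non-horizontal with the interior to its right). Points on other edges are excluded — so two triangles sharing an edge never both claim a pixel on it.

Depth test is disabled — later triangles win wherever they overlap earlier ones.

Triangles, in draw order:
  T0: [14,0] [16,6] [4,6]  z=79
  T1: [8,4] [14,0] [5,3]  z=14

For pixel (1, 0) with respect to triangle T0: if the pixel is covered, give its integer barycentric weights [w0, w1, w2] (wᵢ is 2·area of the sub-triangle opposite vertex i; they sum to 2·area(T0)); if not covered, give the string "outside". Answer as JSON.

T0:
  2·area = 72
  edge (14, 0)→(16, 6): d=(2,6) right/bottom  bias=-1
  edge (16, 6)→(4, 6): d=(-12,0) right/bottom  bias=-1
  edge (4, 6)→(14, 0): d=(10,-6) top-left  bias=+0
    (6,0)@(13, 1): e=[8,60,4] → █
    (7,0)@(15, 1): e=[-4,60,16] → ·
    (4,1)@(9, 3): e=[36,36,0] → █  [on edge]
    (5,1)@(11, 3): e=[24,36,12] → █
    (7,1)@(15, 3): e=[0,36,36] → ·  [on edge]
    (3,2)@(7, 5): e=[52,12,8] → █
    (7,2)@(15, 5): e=[4,12,56] → █
    (8,2)@(17, 5): e=[-8,12,68] → ·
    (3,3)@(7, 7): e=[56,-12,28] → ·
    (4,3)@(9, 7): e=[44,-12,40] → ·
    (5,3)@(11, 7): e=[32,-12,52] → ·
    (6,3)@(13, 7): e=[20,-12,64] → ·
  covered (9 px):
    · · · · · · █ · · · ·
    · · · · █ █ █ · · · ·
    · · · █ █ █ █ █ · · ·
    · · · · · · · · · · ·
T1:
  2·area = 18  (B↔C swapped to make it positive)
  edge (8, 4)→(5, 3): d=(-3,-1) top-left  bias=+0
  edge (5, 3)→(14, 0): d=(9,-3) top-left  bias=+0
  edge (14, 0)→(8, 4): d=(-6,4) right/bottom  bias=-1
    (5,0)@(11, 1): e=[12,0,6] → █  [on edge]
    (6,0)@(13, 1): e=[14,6,-2] → ·
    (2,1)@(5, 3): e=[0,0,18] → █  [on edge]
    (3,1)@(7, 3): e=[2,6,10] → █
    (4,1)@(9, 3): e=[4,12,2] → █
    (5,1)@(11, 3): e=[6,18,-6] → ·
    (2,2)@(5, 5): e=[-6,18,6] → ·
    (3,2)@(7, 5): e=[-4,24,-2] → ·
    (4,2)@(9, 5): e=[-2,30,-10] → ·
    (5,2)@(11, 5): e=[0,36,-18] → ·  [on edge]
    (8,3)@(17, 7): e=[0,72,-54] → ·  [on edge]
  covered (4 px):
    · · · · · █ · · · · ·
    · · █ █ █ · · · · · ·
    · · · · · · · · · · ·
    · · · · · · · · · · ·

Answer: "outside"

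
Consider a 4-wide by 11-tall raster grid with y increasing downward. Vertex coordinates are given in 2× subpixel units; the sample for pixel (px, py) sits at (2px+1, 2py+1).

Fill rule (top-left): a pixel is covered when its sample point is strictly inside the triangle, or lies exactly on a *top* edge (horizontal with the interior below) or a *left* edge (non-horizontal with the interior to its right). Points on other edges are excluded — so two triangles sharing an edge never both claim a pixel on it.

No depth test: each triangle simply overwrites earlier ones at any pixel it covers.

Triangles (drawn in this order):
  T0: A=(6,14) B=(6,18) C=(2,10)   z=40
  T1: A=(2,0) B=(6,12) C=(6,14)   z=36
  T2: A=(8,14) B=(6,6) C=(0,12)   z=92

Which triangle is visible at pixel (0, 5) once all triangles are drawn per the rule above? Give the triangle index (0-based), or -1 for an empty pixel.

T0:
  2·area = 16
  edge (6, 14)→(6, 18): d=(0,4) right/bottom  bias=-1
  edge (6, 18)→(2, 10): d=(-4,-8) top-left  bias=+0
  edge (2, 10)→(6, 14): d=(4,4) right/bottom  bias=-1
    (0,4)@(1, 9): e=[20,-4,0] → ·  [on edge]
    (1,5)@(3, 11): e=[12,4,0] → ·  [on edge]
    (2,6)@(5, 13): e=[4,12,0] → ·  [on edge]
    (2,7)@(5, 15): e=[4,4,8] → █
    (3,7)@(7, 15): e=[-4,20,0] → ·  [on edge]
    (2,8)@(5, 17): e=[4,-4,16] → ·
  covered (1 px):
    · · · ·
    · · · ·
    · · · ·
    · · · ·
    · · · ·
    · · · ·
    · · · ·
    · · █ ·
    · · · ·
    · · · ·
    · · · ·
T1:
  2·area = 8
  edge (2, 0)→(6, 12): d=(4,12) right/bottom  bias=-1
  edge (6, 12)→(6, 14): d=(0,2) right/bottom  bias=-1
  edge (6, 14)→(2, 0): d=(-4,-14) top-left  bias=+0
    (1,1)@(3, 3): e=[0,6,2] → ·  [on edge]
    (2,4)@(5, 9): e=[0,2,6] → ·  [on edge]
    (3,7)@(7, 15): e=[0,-2,10] → ·  [on edge]
  covered (0 px):
    · · · ·
    · · · ·
    · · · ·
    · · · ·
    · · · ·
    · · · ·
    · · · ·
    · · · ·
    · · · ·
    · · · ·
    · · · ·
T2:
  2·area = 60  (B↔C swapped to make it positive)
  edge (8, 14)→(0, 12): d=(-8,-2) top-left  bias=+0
  edge (0, 12)→(6, 6): d=(6,-6) top-left  bias=+0
  edge (6, 6)→(8, 14): d=(2,8) right/bottom  bias=-1
    (3,2)@(7, 5): e=[70,0,-10] → ·  [on edge]
    (2,3)@(5, 7): e=[50,0,10] → █  [on edge]
    (3,3)@(7, 7): e=[54,12,-6] → ·
    (1,4)@(3, 9): e=[30,0,30] → █  [on edge]
    (3,4)@(7, 9): e=[38,24,-2] → ·
    (0,5)@(1, 11): e=[10,0,50] → █  [on edge]
    (3,5)@(7, 11): e=[22,36,2] → █
    (0,6)@(1, 13): e=[-6,12,54] → ·
    (1,6)@(3, 13): e=[-2,24,38] → ·
    (2,6)@(5, 13): e=[2,36,22] → █
    (2,7)@(5, 15): e=[-14,48,26] → ·
    (3,7)@(7, 15): e=[-10,60,10] → ·
  covered (9 px):
    · · · ·
    · · · ·
    · · · ·
    · · █ ·
    · █ █ ·
    █ █ █ █
    · · █ █
    · · · ·
    · · · ·
    · · · ·
    · · · ·

Z-buffer (winner per pixel, '.' = empty):
  . . . .
  . . . .
  . . . .
  . . 2 .
  . 2 2 .
  2 2 2 2
  . . 2 2
  . . 0 .
  . . . .
  . . . .
  . . . .

Result: 2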